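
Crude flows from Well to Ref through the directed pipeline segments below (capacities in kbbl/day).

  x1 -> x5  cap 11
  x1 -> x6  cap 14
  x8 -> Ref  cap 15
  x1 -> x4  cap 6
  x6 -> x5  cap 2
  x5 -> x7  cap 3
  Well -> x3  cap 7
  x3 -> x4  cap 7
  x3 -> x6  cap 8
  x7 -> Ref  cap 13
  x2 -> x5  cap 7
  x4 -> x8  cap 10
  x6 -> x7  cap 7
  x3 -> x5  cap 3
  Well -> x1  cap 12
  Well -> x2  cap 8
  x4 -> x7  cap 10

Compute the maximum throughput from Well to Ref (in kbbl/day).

Augment Well→x1→x4→x7→Ref: bottleneck 6, flow now 6.
Augment Well→x1→x5→x7→Ref: bottleneck 3, flow now 9.
Augment Well→x1→x6→x7→Ref: bottleneck 3, flow now 12.
Augment Well→x3→x4→x7→Ref: bottleneck 1, flow now 13.
Augment Well→x3→x4→x8→Ref: bottleneck 6, flow now 19.
Augment Well→x2→x5→x1→x6→x7→x4→x8→Ref: bottleneck 3, flow now 22. (uses reverse residual edge)
No augmenting path remains; maximum flow = 22.
In the residual graph, reachable from Well: {Well, x2, x5}.
Min-cut edges: Well→x1 (12), Well→x3 (7), x5→x7 (3); capacity 12 + 7 + 3 = 22.
This cut is saturated, so no flow can exceed 22.

22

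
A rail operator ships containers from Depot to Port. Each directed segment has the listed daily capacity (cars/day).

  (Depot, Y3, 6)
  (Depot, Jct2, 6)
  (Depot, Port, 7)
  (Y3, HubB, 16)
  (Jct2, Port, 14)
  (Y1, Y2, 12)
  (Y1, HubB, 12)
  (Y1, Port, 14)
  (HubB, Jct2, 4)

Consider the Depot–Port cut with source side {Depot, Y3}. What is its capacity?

Edges leaving {Depot, Y3}: Depot→Jct2 (6), Depot→Port (7), Y3→HubB (16).
Cut capacity = 6 + 7 + 16 = 29.

29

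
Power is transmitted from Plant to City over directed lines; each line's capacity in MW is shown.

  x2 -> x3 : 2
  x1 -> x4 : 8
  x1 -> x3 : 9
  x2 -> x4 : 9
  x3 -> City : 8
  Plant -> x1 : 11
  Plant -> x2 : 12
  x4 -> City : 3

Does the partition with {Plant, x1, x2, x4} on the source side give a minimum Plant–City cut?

No — its capacity is 14, but the minimum cut has capacity 11.

Given cut capacity: 9 + 2 + 3 = 14.
Augment Plant→x1→x3→City: bottleneck 8, flow now 8.
Augment Plant→x1→x4→City: bottleneck 3, flow now 11.
No augmenting path remains; maximum flow = 11.
In the residual graph, reachable from Plant: {Plant, x1, x2, x3, x4}.
Min-cut edges: x3→City (8), x4→City (3); capacity 8 + 3 = 11.
Cut capacity 14 exceeds the max flow 11, so it is not minimum.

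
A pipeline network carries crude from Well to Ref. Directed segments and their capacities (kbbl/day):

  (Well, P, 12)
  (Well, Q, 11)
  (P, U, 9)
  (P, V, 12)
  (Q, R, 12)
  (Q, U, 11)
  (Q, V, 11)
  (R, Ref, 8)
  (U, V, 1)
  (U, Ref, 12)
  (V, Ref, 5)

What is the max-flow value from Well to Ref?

23

Augment Well→P→U→Ref: bottleneck 9, flow now 9.
Augment Well→P→V→Ref: bottleneck 3, flow now 12.
Augment Well→Q→R→Ref: bottleneck 8, flow now 20.
Augment Well→Q→U→Ref: bottleneck 3, flow now 23.
No augmenting path remains; maximum flow = 23.
In the residual graph, reachable from Well: {Well}.
Min-cut edges: Well→P (12), Well→Q (11); capacity 12 + 11 = 23.
This cut is saturated, so no flow can exceed 23.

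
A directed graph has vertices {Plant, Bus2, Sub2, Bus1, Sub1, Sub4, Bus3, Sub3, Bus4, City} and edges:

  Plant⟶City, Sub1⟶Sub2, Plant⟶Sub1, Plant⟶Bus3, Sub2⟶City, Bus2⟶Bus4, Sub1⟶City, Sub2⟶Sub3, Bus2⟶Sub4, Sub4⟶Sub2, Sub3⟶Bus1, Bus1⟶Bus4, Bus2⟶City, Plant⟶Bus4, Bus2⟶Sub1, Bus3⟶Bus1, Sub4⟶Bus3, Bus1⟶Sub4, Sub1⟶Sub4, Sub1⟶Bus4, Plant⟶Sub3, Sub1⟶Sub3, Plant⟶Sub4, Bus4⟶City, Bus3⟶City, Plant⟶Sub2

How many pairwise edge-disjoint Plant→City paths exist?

Assign every edge capacity 1; by Menger, the answer equals the max flow.
Path Plant→City (+1); total 1.
Path Plant→Sub2→City (+1); total 2.
Path Plant→Sub1→City (+1); total 3.
Path Plant→Bus3→City (+1); total 4.
Path Plant→Bus4→City (+1); total 5.
No residual Plant→City path; max flow = 5.
Certifying cut of size 5: {Bus3→City, Bus4→City, Plant→City, Plant→Sub1, Sub2→City}.

5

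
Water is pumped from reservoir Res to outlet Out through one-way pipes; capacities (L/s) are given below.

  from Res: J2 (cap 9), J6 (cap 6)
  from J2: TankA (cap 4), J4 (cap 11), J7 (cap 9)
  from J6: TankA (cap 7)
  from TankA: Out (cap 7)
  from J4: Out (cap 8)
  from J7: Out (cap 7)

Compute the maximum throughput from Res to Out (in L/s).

15

Augment Res→J2→TankA→Out: bottleneck 4, flow now 4.
Augment Res→J2→J4→Out: bottleneck 5, flow now 9.
Augment Res→J6→TankA→Out: bottleneck 3, flow now 12.
Augment Res→J6→TankA→J2→J4→Out: bottleneck 3, flow now 15. (uses reverse residual edge)
No augmenting path remains; maximum flow = 15.
In the residual graph, reachable from Res: {Res}.
Min-cut edges: Res→J2 (9), Res→J6 (6); capacity 9 + 6 = 15.
This cut is saturated, so no flow can exceed 15.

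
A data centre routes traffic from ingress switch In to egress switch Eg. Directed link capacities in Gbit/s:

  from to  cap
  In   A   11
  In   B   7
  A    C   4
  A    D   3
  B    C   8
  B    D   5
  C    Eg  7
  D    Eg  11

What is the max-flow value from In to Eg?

Augment In→A→C→Eg: bottleneck 4, flow now 4.
Augment In→A→D→Eg: bottleneck 3, flow now 7.
Augment In→B→C→Eg: bottleneck 3, flow now 10.
Augment In→B→D→Eg: bottleneck 4, flow now 14.
No augmenting path remains; maximum flow = 14.
In the residual graph, reachable from In: {In, A}.
Min-cut edges: In→B (7), A→C (4), A→D (3); capacity 7 + 4 + 3 = 14.
This cut is saturated, so no flow can exceed 14.

14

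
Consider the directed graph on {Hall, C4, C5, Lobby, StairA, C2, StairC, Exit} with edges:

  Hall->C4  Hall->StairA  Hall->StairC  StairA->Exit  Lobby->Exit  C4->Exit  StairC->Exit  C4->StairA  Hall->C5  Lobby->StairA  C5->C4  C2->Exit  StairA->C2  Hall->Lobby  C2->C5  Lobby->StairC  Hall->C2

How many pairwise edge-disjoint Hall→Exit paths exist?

Assign every edge capacity 1; by Menger, the answer equals the max flow.
Path Hall→C4→Exit (+1); total 1.
Path Hall→Lobby→Exit (+1); total 2.
Path Hall→StairA→Exit (+1); total 3.
Path Hall→C2→Exit (+1); total 4.
Path Hall→StairC→Exit (+1); total 5.
No residual Hall→Exit path; max flow = 5.
Certifying cut of size 5: {C2→Exit, C4→Exit, Hall→Lobby, Hall→StairC, StairA→Exit}.

5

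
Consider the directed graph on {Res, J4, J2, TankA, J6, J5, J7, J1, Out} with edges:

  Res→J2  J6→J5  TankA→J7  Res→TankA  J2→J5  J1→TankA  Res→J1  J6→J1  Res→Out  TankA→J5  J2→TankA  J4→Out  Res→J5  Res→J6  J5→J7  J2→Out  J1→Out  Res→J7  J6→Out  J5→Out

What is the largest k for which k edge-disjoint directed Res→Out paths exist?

Assign every edge capacity 1; by Menger, the answer equals the max flow.
Path Res→Out (+1); total 1.
Path Res→J2→Out (+1); total 2.
Path Res→J6→Out (+1); total 3.
Path Res→J5→Out (+1); total 4.
Path Res→J1→Out (+1); total 5.
No residual Res→Out path; max flow = 5.
Certifying cut of size 5: {J5→Out, Res→J1, Res→J2, Res→J6, Res→Out}.

5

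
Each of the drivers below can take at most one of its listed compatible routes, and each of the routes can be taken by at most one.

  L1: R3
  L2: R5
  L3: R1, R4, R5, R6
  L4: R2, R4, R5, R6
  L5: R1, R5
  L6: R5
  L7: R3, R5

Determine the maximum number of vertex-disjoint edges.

Unit-capacity flow: source→left, listed edges, right→sink; max matching = max flow.
Augmenting path L1→R3 (+1); matched 1.
Augmenting path L2→R5 (+1); matched 2.
Augmenting path L3→R1 (+1); matched 3.
Augmenting path L4→R2 (+1); matched 4.
Augmenting path L5→R1→L3→R4 (+1); matched 5.
No augmenting path remains; maximum matching = 5.
König certificate: {L3, L4, L5, R3, R5} is a vertex cover of size 5 (every listed pair touches it), so no matching can be larger.

5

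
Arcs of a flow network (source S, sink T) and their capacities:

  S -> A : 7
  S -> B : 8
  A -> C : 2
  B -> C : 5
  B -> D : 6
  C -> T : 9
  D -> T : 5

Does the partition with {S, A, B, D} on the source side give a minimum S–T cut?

Given cut capacity: 2 + 5 + 5 = 12.
Augment S→A→C→T: bottleneck 2, flow now 2.
Augment S→B→C→T: bottleneck 5, flow now 7.
Augment S→B→D→T: bottleneck 3, flow now 10.
No augmenting path remains; maximum flow = 10.
In the residual graph, reachable from S: {S, A}.
Min-cut edges: S→B (8), A→C (2); capacity 8 + 2 = 10.
Cut capacity 12 exceeds the max flow 10, so it is not minimum.

No — its capacity is 12, but the minimum cut has capacity 10.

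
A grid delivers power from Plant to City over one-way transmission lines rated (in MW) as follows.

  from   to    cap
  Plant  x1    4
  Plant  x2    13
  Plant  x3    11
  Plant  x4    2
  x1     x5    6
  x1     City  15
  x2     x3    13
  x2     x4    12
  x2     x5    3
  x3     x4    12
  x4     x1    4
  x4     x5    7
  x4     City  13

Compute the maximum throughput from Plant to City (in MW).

21

Augment Plant→x1→City: bottleneck 4, flow now 4.
Augment Plant→x4→City: bottleneck 2, flow now 6.
Augment Plant→x2→x4→City: bottleneck 11, flow now 17.
Augment Plant→x2→x4→x1→City: bottleneck 1, flow now 18.
Augment Plant→x3→x4→x1→City: bottleneck 3, flow now 21.
No augmenting path remains; maximum flow = 21.
In the residual graph, reachable from Plant: {Plant, x2, x3, x4, x5}.
Min-cut edges: Plant→x1 (4), x4→x1 (4), x4→City (13); capacity 4 + 4 + 13 = 21.
This cut is saturated, so no flow can exceed 21.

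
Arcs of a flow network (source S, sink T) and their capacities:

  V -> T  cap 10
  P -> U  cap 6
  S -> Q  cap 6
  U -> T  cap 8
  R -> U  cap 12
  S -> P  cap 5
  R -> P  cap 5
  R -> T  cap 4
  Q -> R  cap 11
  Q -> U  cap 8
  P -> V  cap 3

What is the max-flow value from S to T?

Augment S→P→U→T: bottleneck 5, flow now 5.
Augment S→Q→R→T: bottleneck 4, flow now 9.
Augment S→Q→U→T: bottleneck 2, flow now 11.
No augmenting path remains; maximum flow = 11.
In the residual graph, reachable from S: {S}.
Min-cut edges: S→P (5), S→Q (6); capacity 5 + 6 = 11.
This cut is saturated, so no flow can exceed 11.

11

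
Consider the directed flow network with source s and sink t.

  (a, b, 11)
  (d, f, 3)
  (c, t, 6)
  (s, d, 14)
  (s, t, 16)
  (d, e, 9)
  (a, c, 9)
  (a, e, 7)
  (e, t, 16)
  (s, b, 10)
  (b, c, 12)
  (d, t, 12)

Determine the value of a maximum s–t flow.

Augment s→t: bottleneck 16, flow now 16.
Augment s→d→t: bottleneck 12, flow now 28.
Augment s→b→c→t: bottleneck 6, flow now 34.
Augment s→d→e→t: bottleneck 2, flow now 36.
No augmenting path remains; maximum flow = 36.
In the residual graph, reachable from s: {s, b, c}.
Min-cut edges: s→d (14), s→t (16), c→t (6); capacity 14 + 16 + 6 = 36.
This cut is saturated, so no flow can exceed 36.

36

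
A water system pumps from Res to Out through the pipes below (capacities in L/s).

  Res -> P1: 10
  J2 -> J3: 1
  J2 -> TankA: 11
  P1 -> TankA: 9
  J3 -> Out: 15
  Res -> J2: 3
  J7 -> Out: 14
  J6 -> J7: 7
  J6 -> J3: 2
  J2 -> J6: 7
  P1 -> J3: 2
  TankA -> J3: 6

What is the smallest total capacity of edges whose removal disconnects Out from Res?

11

Augment Res→J2→J3→Out: bottleneck 1, flow now 1.
Augment Res→P1→J3→Out: bottleneck 2, flow now 3.
Augment Res→J2→TankA→J3→Out: bottleneck 2, flow now 5.
Augment Res→P1→TankA→J3→Out: bottleneck 4, flow now 9.
Augment Res→P1→TankA→J2→J6→J3→Out: bottleneck 2, flow now 11. (uses reverse residual edge)
No augmenting path remains; maximum flow = 11.
By max-flow min-cut, the minimum cut capacity equals the max flow.
In the residual graph, reachable from Res: {Res, P1, TankA}.
Min-cut edges: Res→J2 (3), P1→J3 (2), TankA→J3 (6); capacity 3 + 2 + 6 = 11.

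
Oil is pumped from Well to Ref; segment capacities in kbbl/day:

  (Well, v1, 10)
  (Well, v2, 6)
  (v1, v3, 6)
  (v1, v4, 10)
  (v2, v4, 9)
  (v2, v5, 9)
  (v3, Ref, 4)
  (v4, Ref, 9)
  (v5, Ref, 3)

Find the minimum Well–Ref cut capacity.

Augment Well→v1→v3→Ref: bottleneck 4, flow now 4.
Augment Well→v1→v4→Ref: bottleneck 6, flow now 10.
Augment Well→v2→v4→Ref: bottleneck 3, flow now 13.
Augment Well→v2→v5→Ref: bottleneck 3, flow now 16.
No augmenting path remains; maximum flow = 16.
By max-flow min-cut, the minimum cut capacity equals the max flow.
In the residual graph, reachable from Well: {Well}.
Min-cut edges: Well→v1 (10), Well→v2 (6); capacity 10 + 6 = 16.

16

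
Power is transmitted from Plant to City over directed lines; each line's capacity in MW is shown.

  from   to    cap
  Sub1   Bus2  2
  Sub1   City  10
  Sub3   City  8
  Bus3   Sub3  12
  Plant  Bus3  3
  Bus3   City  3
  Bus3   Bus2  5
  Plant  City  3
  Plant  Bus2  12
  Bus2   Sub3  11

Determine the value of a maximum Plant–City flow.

14

Augment Plant→City: bottleneck 3, flow now 3.
Augment Plant→Bus3→City: bottleneck 3, flow now 6.
Augment Plant→Bus2→Sub3→City: bottleneck 8, flow now 14.
No augmenting path remains; maximum flow = 14.
In the residual graph, reachable from Plant: {Plant, Bus2, Sub3}.
Min-cut edges: Plant→Bus3 (3), Plant→City (3), Sub3→City (8); capacity 3 + 3 + 8 = 14.
This cut is saturated, so no flow can exceed 14.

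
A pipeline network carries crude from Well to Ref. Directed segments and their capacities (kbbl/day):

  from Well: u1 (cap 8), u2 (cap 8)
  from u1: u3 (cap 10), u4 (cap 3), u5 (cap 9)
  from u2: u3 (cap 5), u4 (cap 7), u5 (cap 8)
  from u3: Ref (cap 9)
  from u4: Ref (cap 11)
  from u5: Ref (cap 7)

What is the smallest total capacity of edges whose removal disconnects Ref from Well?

Augment Well→u1→u3→Ref: bottleneck 8, flow now 8.
Augment Well→u2→u3→Ref: bottleneck 1, flow now 9.
Augment Well→u2→u4→Ref: bottleneck 7, flow now 16.
No augmenting path remains; maximum flow = 16.
By max-flow min-cut, the minimum cut capacity equals the max flow.
In the residual graph, reachable from Well: {Well}.
Min-cut edges: Well→u1 (8), Well→u2 (8); capacity 8 + 8 = 16.

16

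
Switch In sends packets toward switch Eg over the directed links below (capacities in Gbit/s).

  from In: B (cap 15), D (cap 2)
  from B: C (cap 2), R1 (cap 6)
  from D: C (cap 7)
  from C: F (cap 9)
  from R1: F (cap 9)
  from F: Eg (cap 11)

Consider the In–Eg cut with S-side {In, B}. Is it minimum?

Given cut capacity: 2 + 2 + 6 = 10.
Augment In→B→C→F→Eg: bottleneck 2, flow now 2.
Augment In→B→R1→F→Eg: bottleneck 6, flow now 8.
Augment In→D→C→F→Eg: bottleneck 2, flow now 10.
No augmenting path remains; maximum flow = 10.
Cut capacity 10 equals the max flow, so it is a minimum cut.

Yes — it is a minimum cut (capacity 10).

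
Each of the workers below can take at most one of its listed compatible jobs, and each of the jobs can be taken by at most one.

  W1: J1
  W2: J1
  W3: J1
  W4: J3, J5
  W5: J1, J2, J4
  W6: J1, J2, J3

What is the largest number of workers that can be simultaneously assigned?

Unit-capacity flow: source→left, listed edges, right→sink; max matching = max flow.
Augmenting path W1→J1 (+1); matched 1.
Augmenting path W4→J3 (+1); matched 2.
Augmenting path W5→J2 (+1); matched 3.
Augmenting path W6→J2→W5→J4 (+1); matched 4.
No augmenting path remains; maximum matching = 4.
König certificate: {W4, W5, W6, J1} is a vertex cover of size 4 (every listed pair touches it), so no matching can be larger.

4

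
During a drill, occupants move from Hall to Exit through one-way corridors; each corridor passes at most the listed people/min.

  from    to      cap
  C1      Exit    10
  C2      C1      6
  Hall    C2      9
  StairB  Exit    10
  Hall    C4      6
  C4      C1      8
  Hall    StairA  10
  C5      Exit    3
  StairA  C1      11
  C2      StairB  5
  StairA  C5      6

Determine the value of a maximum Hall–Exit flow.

Augment Hall→C4→C1→Exit: bottleneck 6, flow now 6.
Augment Hall→StairA→C5→Exit: bottleneck 3, flow now 9.
Augment Hall→StairA→C1→Exit: bottleneck 4, flow now 13.
Augment Hall→C2→StairB→Exit: bottleneck 5, flow now 18.
No augmenting path remains; maximum flow = 18.
In the residual graph, reachable from Hall: {Hall, C4, StairA, C2, C5, C1}.
Min-cut edges: C2→StairB (5), C5→Exit (3), C1→Exit (10); capacity 5 + 3 + 10 = 18.
This cut is saturated, so no flow can exceed 18.

18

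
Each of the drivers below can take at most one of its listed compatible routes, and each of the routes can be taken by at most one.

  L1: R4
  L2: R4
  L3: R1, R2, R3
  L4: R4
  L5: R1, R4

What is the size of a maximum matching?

3

Unit-capacity flow: source→left, listed edges, right→sink; max matching = max flow.
Augmenting path L1→R4 (+1); matched 1.
Augmenting path L3→R1 (+1); matched 2.
Augmenting path L5→R1→L3→R2 (+1); matched 3.
No augmenting path remains; maximum matching = 3.
König certificate: {L3, L5, R4} is a vertex cover of size 3 (every listed pair touches it), so no matching can be larger.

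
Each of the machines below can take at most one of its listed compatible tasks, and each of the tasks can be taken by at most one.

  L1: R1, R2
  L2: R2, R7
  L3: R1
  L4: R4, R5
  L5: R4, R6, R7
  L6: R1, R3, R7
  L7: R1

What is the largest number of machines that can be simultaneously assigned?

Unit-capacity flow: source→left, listed edges, right→sink; max matching = max flow.
Augmenting path L1→R1 (+1); matched 1.
Augmenting path L2→R2 (+1); matched 2.
Augmenting path L4→R4 (+1); matched 3.
Augmenting path L5→R6 (+1); matched 4.
Augmenting path L6→R3 (+1); matched 5.
Augmenting path L3→R1→L1→R2→L2→R7 (+1); matched 6.
No augmenting path remains; maximum matching = 6.
König certificate: {L1, L2, L4, L5, L6, R1} is a vertex cover of size 6 (every listed pair touches it), so no matching can be larger.

6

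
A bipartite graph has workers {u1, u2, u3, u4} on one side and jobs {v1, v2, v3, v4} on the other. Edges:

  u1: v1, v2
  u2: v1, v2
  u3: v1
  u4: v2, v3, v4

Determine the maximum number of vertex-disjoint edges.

3

Unit-capacity flow: source→left, listed edges, right→sink; max matching = max flow.
Augmenting path u1→v1 (+1); matched 1.
Augmenting path u2→v2 (+1); matched 2.
Augmenting path u4→v3 (+1); matched 3.
No augmenting path remains; maximum matching = 3.
König certificate: {u4, v1, v2} is a vertex cover of size 3 (every listed pair touches it), so no matching can be larger.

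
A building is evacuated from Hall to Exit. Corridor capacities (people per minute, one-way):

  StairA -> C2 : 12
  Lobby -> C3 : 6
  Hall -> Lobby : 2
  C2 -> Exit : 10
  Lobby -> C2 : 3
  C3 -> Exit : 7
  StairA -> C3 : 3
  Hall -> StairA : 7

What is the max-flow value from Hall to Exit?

9

Augment Hall→Lobby→C2→Exit: bottleneck 2, flow now 2.
Augment Hall→StairA→C2→Exit: bottleneck 7, flow now 9.
No augmenting path remains; maximum flow = 9.
In the residual graph, reachable from Hall: {Hall}.
Min-cut edges: Hall→Lobby (2), Hall→StairA (7); capacity 2 + 7 = 9.
This cut is saturated, so no flow can exceed 9.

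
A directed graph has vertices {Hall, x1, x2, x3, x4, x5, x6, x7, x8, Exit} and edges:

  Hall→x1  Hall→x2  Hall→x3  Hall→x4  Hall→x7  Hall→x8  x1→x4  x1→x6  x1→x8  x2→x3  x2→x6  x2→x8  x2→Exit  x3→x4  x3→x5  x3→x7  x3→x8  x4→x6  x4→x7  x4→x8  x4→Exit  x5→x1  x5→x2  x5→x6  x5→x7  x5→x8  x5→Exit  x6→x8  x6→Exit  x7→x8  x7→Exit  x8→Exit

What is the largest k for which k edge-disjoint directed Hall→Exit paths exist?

6

Assign every edge capacity 1; by Menger, the answer equals the max flow.
Path Hall→x2→Exit (+1); total 1.
Path Hall→x4→Exit (+1); total 2.
Path Hall→x7→Exit (+1); total 3.
Path Hall→x8→Exit (+1); total 4.
Path Hall→x1→x6→Exit (+1); total 5.
Path Hall→x3→x5→Exit (+1); total 6.
No residual Hall→Exit path; max flow = 6.
Certifying cut of size 6: {Hall→x1, Hall→x2, Hall→x3, Hall→x4, Hall→x7, Hall→x8}.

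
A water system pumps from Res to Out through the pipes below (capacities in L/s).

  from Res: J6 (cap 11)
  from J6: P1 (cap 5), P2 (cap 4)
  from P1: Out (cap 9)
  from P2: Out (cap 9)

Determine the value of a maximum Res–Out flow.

9

Augment Res→J6→P1→Out: bottleneck 5, flow now 5.
Augment Res→J6→P2→Out: bottleneck 4, flow now 9.
No augmenting path remains; maximum flow = 9.
In the residual graph, reachable from Res: {Res, J6}.
Min-cut edges: J6→P1 (5), J6→P2 (4); capacity 5 + 4 = 9.
This cut is saturated, so no flow can exceed 9.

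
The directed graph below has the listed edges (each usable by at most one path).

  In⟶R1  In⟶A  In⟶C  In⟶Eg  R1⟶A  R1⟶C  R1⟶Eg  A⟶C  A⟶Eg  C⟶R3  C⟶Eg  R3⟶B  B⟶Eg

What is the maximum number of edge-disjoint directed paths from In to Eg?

4

Assign every edge capacity 1; by Menger, the answer equals the max flow.
Path In→Eg (+1); total 1.
Path In→R1→Eg (+1); total 2.
Path In→A→Eg (+1); total 3.
Path In→C→Eg (+1); total 4.
No residual In→Eg path; max flow = 4.
Certifying cut of size 4: {In→A, In→C, In→Eg, In→R1}.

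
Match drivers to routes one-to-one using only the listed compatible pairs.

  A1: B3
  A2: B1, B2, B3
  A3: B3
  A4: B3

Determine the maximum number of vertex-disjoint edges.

Unit-capacity flow: source→left, listed edges, right→sink; max matching = max flow.
Augmenting path A1→B3 (+1); matched 1.
Augmenting path A2→B1 (+1); matched 2.
No augmenting path remains; maximum matching = 2.
König certificate: {A2, B3} is a vertex cover of size 2 (every listed pair touches it), so no matching can be larger.

2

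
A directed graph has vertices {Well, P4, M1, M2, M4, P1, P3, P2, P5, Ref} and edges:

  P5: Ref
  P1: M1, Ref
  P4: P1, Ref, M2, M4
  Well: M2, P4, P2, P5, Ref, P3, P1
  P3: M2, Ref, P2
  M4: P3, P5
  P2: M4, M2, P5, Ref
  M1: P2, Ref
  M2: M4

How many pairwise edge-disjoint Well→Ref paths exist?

Assign every edge capacity 1; by Menger, the answer equals the max flow.
Path Well→Ref (+1); total 1.
Path Well→P4→Ref (+1); total 2.
Path Well→P1→Ref (+1); total 3.
Path Well→P3→Ref (+1); total 4.
Path Well→P2→Ref (+1); total 5.
Path Well→P5→Ref (+1); total 6.
No residual Well→Ref path; max flow = 6.
Certifying cut of size 6: {P2→Ref, P3→Ref, P5→Ref, Well→P1, Well→P4, Well→Ref}.

6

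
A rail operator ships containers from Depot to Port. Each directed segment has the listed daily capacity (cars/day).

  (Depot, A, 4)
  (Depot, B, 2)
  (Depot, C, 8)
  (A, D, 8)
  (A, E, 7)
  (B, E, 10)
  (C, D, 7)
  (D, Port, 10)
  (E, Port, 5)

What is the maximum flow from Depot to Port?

Augment Depot→A→D→Port: bottleneck 4, flow now 4.
Augment Depot→B→E→Port: bottleneck 2, flow now 6.
Augment Depot→C→D→Port: bottleneck 6, flow now 12.
Augment Depot→C→D→A→E→Port: bottleneck 1, flow now 13. (uses reverse residual edge)
No augmenting path remains; maximum flow = 13.
In the residual graph, reachable from Depot: {Depot, C}.
Min-cut edges: Depot→A (4), Depot→B (2), C→D (7); capacity 4 + 2 + 7 = 13.
This cut is saturated, so no flow can exceed 13.

13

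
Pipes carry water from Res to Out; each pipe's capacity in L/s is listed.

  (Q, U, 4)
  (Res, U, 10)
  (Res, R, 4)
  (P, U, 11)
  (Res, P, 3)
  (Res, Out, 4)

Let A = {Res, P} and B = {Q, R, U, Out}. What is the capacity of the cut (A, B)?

29

Edges leaving {Res, P}: Res→R (4), Res→U (10), Res→Out (4), P→U (11).
Cut capacity = 4 + 10 + 4 + 11 = 29.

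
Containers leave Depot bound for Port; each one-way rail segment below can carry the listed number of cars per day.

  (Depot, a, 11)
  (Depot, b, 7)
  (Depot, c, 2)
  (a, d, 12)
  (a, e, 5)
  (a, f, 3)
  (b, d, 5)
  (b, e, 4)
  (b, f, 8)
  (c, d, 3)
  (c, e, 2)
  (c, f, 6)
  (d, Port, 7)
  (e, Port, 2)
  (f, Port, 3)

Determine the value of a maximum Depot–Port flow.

12

Augment Depot→a→d→Port: bottleneck 7, flow now 7.
Augment Depot→a→e→Port: bottleneck 2, flow now 9.
Augment Depot→a→f→Port: bottleneck 2, flow now 11.
Augment Depot→b→f→Port: bottleneck 1, flow now 12.
No augmenting path remains; maximum flow = 12.
In the residual graph, reachable from Depot: {Depot, a, b, c, d, e, f}.
Min-cut edges: d→Port (7), e→Port (2), f→Port (3); capacity 7 + 2 + 3 = 12.
This cut is saturated, so no flow can exceed 12.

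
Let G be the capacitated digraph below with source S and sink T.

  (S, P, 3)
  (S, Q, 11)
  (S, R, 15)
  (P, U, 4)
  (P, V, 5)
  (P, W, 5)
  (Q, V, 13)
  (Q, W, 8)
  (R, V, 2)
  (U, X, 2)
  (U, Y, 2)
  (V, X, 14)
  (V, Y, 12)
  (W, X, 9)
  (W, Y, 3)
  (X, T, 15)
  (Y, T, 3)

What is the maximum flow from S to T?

16

Augment S→P→U→X→T: bottleneck 2, flow now 2.
Augment S→P→U→Y→T: bottleneck 1, flow now 3.
Augment S→Q→V→X→T: bottleneck 11, flow now 14.
Augment S→R→V→X→T: bottleneck 2, flow now 16.
No augmenting path remains; maximum flow = 16.
In the residual graph, reachable from S: {S, R}.
Min-cut edges: S→P (3), S→Q (11), R→V (2); capacity 3 + 11 + 2 = 16.
This cut is saturated, so no flow can exceed 16.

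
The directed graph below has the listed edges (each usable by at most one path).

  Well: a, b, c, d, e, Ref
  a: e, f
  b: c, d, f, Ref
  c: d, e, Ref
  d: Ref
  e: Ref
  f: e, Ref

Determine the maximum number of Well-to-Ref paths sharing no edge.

Assign every edge capacity 1; by Menger, the answer equals the max flow.
Path Well→Ref (+1); total 1.
Path Well→b→Ref (+1); total 2.
Path Well→c→Ref (+1); total 3.
Path Well→d→Ref (+1); total 4.
Path Well→e→Ref (+1); total 5.
Path Well→a→f→Ref (+1); total 6.
No residual Well→Ref path; max flow = 6.
Certifying cut of size 6: {Well→Ref, Well→a, Well→b, Well→c, Well→d, Well→e}.

6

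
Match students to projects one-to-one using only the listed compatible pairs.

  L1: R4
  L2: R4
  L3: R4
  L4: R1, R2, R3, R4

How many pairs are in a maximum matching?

Unit-capacity flow: source→left, listed edges, right→sink; max matching = max flow.
Augmenting path L1→R4 (+1); matched 1.
Augmenting path L4→R1 (+1); matched 2.
No augmenting path remains; maximum matching = 2.
König certificate: {L4, R4} is a vertex cover of size 2 (every listed pair touches it), so no matching can be larger.

2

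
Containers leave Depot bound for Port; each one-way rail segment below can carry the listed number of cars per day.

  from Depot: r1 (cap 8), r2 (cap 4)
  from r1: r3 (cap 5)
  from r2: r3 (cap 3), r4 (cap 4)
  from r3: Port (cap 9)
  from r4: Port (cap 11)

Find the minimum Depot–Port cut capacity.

Augment Depot→r1→r3→Port: bottleneck 5, flow now 5.
Augment Depot→r2→r3→Port: bottleneck 3, flow now 8.
Augment Depot→r2→r4→Port: bottleneck 1, flow now 9.
No augmenting path remains; maximum flow = 9.
By max-flow min-cut, the minimum cut capacity equals the max flow.
In the residual graph, reachable from Depot: {Depot, r1}.
Min-cut edges: Depot→r2 (4), r1→r3 (5); capacity 4 + 5 = 9.

9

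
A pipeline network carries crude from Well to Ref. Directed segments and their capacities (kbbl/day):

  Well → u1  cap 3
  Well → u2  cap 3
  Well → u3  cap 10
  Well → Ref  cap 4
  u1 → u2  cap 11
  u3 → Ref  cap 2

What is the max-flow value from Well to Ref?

Augment Well→Ref: bottleneck 4, flow now 4.
Augment Well→u3→Ref: bottleneck 2, flow now 6.
No augmenting path remains; maximum flow = 6.
In the residual graph, reachable from Well: {Well, u1, u2, u3}.
Min-cut edges: Well→Ref (4), u3→Ref (2); capacity 4 + 2 = 6.
This cut is saturated, so no flow can exceed 6.

6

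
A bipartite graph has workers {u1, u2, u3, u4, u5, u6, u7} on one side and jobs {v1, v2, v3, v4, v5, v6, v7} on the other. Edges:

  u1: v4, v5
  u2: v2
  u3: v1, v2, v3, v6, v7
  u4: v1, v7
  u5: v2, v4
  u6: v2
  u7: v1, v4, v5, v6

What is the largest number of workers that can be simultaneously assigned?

6

Unit-capacity flow: source→left, listed edges, right→sink; max matching = max flow.
Augmenting path u1→v4 (+1); matched 1.
Augmenting path u2→v2 (+1); matched 2.
Augmenting path u3→v1 (+1); matched 3.
Augmenting path u4→v7 (+1); matched 4.
Augmenting path u7→v5 (+1); matched 5.
Augmenting path u5→v4→u1→v5→u7→v6 (+1); matched 6.
No augmenting path remains; maximum matching = 6.
König certificate: {u1, u3, u4, u5, u7, v2} is a vertex cover of size 6 (every listed pair touches it), so no matching can be larger.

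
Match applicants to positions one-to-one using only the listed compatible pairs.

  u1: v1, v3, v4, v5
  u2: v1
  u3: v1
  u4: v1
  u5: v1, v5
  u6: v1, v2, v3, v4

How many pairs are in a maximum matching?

4

Unit-capacity flow: source→left, listed edges, right→sink; max matching = max flow.
Augmenting path u1→v1 (+1); matched 1.
Augmenting path u5→v5 (+1); matched 2.
Augmenting path u6→v2 (+1); matched 3.
Augmenting path u2→v1→u1→v3 (+1); matched 4.
No augmenting path remains; maximum matching = 4.
König certificate: {u1, u5, u6, v1} is a vertex cover of size 4 (every listed pair touches it), so no matching can be larger.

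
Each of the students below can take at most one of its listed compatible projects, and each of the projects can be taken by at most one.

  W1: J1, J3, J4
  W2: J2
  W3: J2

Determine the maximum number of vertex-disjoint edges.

2

Unit-capacity flow: source→left, listed edges, right→sink; max matching = max flow.
Augmenting path W1→J1 (+1); matched 1.
Augmenting path W2→J2 (+1); matched 2.
No augmenting path remains; maximum matching = 2.
König certificate: {W1, J2} is a vertex cover of size 2 (every listed pair touches it), so no matching can be larger.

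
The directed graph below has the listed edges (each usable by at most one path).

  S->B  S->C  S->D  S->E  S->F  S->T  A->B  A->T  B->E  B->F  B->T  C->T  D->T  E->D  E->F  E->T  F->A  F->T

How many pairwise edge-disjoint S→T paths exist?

Assign every edge capacity 1; by Menger, the answer equals the max flow.
Path S→T (+1); total 1.
Path S→B→T (+1); total 2.
Path S→C→T (+1); total 3.
Path S→D→T (+1); total 4.
Path S→E→T (+1); total 5.
Path S→F→T (+1); total 6.
No residual S→T path; max flow = 6.
Certifying cut of size 6: {S→B, S→C, S→D, S→E, S→F, S→T}.

6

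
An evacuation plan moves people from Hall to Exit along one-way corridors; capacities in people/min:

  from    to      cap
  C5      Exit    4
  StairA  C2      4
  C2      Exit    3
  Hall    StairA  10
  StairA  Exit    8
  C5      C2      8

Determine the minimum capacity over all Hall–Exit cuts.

10

Augment Hall→StairA→Exit: bottleneck 8, flow now 8.
Augment Hall→StairA→C2→Exit: bottleneck 2, flow now 10.
No augmenting path remains; maximum flow = 10.
By max-flow min-cut, the minimum cut capacity equals the max flow.
In the residual graph, reachable from Hall: {Hall}.
Min-cut edges: Hall→StairA (10); capacity 10 = 10.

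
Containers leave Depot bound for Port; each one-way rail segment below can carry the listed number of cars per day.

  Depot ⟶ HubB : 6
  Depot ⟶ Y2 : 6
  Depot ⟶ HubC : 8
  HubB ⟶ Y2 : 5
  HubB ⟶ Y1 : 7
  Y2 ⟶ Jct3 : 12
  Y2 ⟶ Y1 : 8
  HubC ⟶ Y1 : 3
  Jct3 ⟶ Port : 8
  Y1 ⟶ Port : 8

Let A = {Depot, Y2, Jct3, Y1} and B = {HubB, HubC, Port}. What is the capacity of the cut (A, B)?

30

Edges leaving {Depot, Y2, Jct3, Y1}: Depot→HubB (6), Depot→HubC (8), Jct3→Port (8), Y1→Port (8).
Cut capacity = 6 + 8 + 8 + 8 = 30.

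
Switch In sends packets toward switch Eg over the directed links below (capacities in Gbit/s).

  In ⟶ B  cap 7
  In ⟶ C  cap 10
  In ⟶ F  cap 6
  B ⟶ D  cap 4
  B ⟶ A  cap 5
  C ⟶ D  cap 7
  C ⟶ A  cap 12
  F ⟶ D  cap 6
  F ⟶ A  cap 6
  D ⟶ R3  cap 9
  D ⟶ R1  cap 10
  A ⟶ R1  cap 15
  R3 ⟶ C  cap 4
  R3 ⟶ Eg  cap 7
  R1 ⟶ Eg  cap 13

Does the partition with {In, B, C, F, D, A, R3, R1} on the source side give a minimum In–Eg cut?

Yes — it is a minimum cut (capacity 20).

Given cut capacity: 7 + 13 = 20.
Augment In→B→D→R3→Eg: bottleneck 4, flow now 4.
Augment In→B→A→R1→Eg: bottleneck 3, flow now 7.
Augment In→C→D→R3→Eg: bottleneck 3, flow now 10.
Augment In→C→D→R1→Eg: bottleneck 4, flow now 14.
Augment In→C→A→R1→Eg: bottleneck 3, flow now 17.
Augment In→F→D→R1→Eg: bottleneck 3, flow now 20.
No augmenting path remains; maximum flow = 20.
Cut capacity 20 equals the max flow, so it is a minimum cut.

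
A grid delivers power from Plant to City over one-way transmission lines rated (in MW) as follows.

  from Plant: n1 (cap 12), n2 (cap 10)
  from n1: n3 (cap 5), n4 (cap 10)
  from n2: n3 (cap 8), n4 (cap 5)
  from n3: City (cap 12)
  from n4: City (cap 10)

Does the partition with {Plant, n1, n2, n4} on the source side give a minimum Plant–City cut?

No — its capacity is 23, but the minimum cut has capacity 22.

Given cut capacity: 5 + 8 + 10 = 23.
Augment Plant→n1→n3→City: bottleneck 5, flow now 5.
Augment Plant→n1→n4→City: bottleneck 7, flow now 12.
Augment Plant→n2→n3→City: bottleneck 7, flow now 19.
Augment Plant→n2→n4→City: bottleneck 3, flow now 22.
No augmenting path remains; maximum flow = 22.
In the residual graph, reachable from Plant: {Plant}.
Min-cut edges: Plant→n1 (12), Plant→n2 (10); capacity 12 + 10 = 22.
Cut capacity 23 exceeds the max flow 22, so it is not minimum.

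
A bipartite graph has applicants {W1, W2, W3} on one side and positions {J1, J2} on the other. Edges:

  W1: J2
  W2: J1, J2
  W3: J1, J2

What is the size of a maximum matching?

2

Unit-capacity flow: source→left, listed edges, right→sink; max matching = max flow.
Augmenting path W1→J2 (+1); matched 1.
Augmenting path W2→J1 (+1); matched 2.
No augmenting path remains; maximum matching = 2.
König certificate: {J1, J2} is a vertex cover of size 2 (every listed pair touches it), so no matching can be larger.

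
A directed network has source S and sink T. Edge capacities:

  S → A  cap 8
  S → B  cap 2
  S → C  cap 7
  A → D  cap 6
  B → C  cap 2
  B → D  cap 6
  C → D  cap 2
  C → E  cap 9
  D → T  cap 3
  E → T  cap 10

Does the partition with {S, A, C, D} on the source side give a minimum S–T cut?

Given cut capacity: 2 + 9 + 3 = 14.
Augment S→A→D→T: bottleneck 3, flow now 3.
Augment S→C→E→T: bottleneck 7, flow now 10.
Augment S→B→C→E→T: bottleneck 2, flow now 12.
No augmenting path remains; maximum flow = 12.
In the residual graph, reachable from S: {S, A, D}.
Min-cut edges: S→B (2), S→C (7), D→T (3); capacity 2 + 7 + 3 = 12.
Cut capacity 14 exceeds the max flow 12, so it is not minimum.

No — its capacity is 14, but the minimum cut has capacity 12.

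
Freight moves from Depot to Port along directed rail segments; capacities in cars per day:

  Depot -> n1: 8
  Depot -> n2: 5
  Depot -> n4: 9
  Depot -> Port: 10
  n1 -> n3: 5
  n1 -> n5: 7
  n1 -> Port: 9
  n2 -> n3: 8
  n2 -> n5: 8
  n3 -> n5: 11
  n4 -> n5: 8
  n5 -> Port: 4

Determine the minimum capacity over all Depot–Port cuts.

Augment Depot→Port: bottleneck 10, flow now 10.
Augment Depot→n1→Port: bottleneck 8, flow now 18.
Augment Depot→n2→n5→Port: bottleneck 4, flow now 22.
No augmenting path remains; maximum flow = 22.
By max-flow min-cut, the minimum cut capacity equals the max flow.
In the residual graph, reachable from Depot: {Depot, n2, n3, n4, n5}.
Min-cut edges: Depot→n1 (8), Depot→Port (10), n5→Port (4); capacity 8 + 10 + 4 = 22.

22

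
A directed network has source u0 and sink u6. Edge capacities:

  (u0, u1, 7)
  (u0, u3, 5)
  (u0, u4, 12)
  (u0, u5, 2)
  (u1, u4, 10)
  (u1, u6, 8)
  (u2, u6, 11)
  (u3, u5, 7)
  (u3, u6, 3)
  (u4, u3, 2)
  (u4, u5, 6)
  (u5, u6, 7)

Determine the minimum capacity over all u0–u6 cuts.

17

Augment u0→u1→u6: bottleneck 7, flow now 7.
Augment u0→u3→u6: bottleneck 3, flow now 10.
Augment u0→u5→u6: bottleneck 2, flow now 12.
Augment u0→u3→u5→u6: bottleneck 2, flow now 14.
Augment u0→u4→u5→u6: bottleneck 3, flow now 17.
No augmenting path remains; maximum flow = 17.
By max-flow min-cut, the minimum cut capacity equals the max flow.
In the residual graph, reachable from u0: {u0, u3, u4, u5}.
Min-cut edges: u0→u1 (7), u3→u6 (3), u5→u6 (7); capacity 7 + 3 + 7 = 17.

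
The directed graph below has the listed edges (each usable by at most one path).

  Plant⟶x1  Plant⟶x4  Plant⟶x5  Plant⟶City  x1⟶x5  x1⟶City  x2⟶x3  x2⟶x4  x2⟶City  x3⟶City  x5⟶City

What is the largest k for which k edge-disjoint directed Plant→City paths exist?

Assign every edge capacity 1; by Menger, the answer equals the max flow.
Path Plant→City (+1); total 1.
Path Plant→x1→City (+1); total 2.
Path Plant→x5→City (+1); total 3.
No residual Plant→City path; max flow = 3.
Certifying cut of size 3: {Plant→City, Plant→x1, Plant→x5}.

3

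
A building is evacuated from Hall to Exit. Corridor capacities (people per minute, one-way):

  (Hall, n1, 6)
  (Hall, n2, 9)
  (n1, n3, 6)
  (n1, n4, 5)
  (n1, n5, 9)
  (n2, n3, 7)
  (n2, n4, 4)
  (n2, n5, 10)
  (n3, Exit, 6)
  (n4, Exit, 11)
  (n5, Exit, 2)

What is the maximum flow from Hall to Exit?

Augment Hall→n1→n3→Exit: bottleneck 6, flow now 6.
Augment Hall→n2→n4→Exit: bottleneck 4, flow now 10.
Augment Hall→n2→n5→Exit: bottleneck 2, flow now 12.
Augment Hall→n2→n3→n1→n4→Exit: bottleneck 3, flow now 15. (uses reverse residual edge)
No augmenting path remains; maximum flow = 15.
In the residual graph, reachable from Hall: {Hall}.
Min-cut edges: Hall→n1 (6), Hall→n2 (9); capacity 6 + 9 = 15.
This cut is saturated, so no flow can exceed 15.

15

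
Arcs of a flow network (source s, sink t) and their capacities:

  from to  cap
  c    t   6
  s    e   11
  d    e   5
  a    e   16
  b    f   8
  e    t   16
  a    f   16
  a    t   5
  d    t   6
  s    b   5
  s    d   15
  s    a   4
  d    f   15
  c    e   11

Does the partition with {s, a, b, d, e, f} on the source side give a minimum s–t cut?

Given cut capacity: 5 + 6 + 16 = 27.
Augment s→a→t: bottleneck 4, flow now 4.
Augment s→d→t: bottleneck 6, flow now 10.
Augment s→e→t: bottleneck 11, flow now 21.
Augment s→d→e→t: bottleneck 5, flow now 26.
No augmenting path remains; maximum flow = 26.
In the residual graph, reachable from s: {s, b, d, f}.
Min-cut edges: s→a (4), s→e (11), d→e (5), d→t (6); capacity 4 + 11 + 5 + 6 = 26.
Cut capacity 27 exceeds the max flow 26, so it is not minimum.

No — its capacity is 27, but the minimum cut has capacity 26.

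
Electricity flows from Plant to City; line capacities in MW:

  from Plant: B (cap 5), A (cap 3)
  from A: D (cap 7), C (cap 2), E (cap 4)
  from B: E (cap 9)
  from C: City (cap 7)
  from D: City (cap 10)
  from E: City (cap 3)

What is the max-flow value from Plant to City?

6

Augment Plant→A→C→City: bottleneck 2, flow now 2.
Augment Plant→A→D→City: bottleneck 1, flow now 3.
Augment Plant→B→E→City: bottleneck 3, flow now 6.
No augmenting path remains; maximum flow = 6.
In the residual graph, reachable from Plant: {Plant, B, E}.
Min-cut edges: Plant→A (3), E→City (3); capacity 3 + 3 = 6.
This cut is saturated, so no flow can exceed 6.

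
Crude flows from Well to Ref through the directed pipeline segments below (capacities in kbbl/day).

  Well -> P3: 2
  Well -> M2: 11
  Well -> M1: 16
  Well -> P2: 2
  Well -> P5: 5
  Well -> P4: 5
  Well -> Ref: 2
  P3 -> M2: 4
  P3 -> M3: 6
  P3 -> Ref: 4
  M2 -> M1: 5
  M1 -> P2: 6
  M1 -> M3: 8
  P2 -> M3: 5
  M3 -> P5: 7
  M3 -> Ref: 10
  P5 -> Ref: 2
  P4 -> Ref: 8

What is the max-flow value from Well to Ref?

Augment Well→Ref: bottleneck 2, flow now 2.
Augment Well→P3→Ref: bottleneck 2, flow now 4.
Augment Well→P5→Ref: bottleneck 2, flow now 6.
Augment Well→P4→Ref: bottleneck 5, flow now 11.
Augment Well→M1→M3→Ref: bottleneck 8, flow now 19.
Augment Well→P2→M3→Ref: bottleneck 2, flow now 21.
No augmenting path remains; maximum flow = 21.
In the residual graph, reachable from Well: {Well, M2, M1, P2, M3, P5}.
Min-cut edges: Well→P3 (2), Well→P4 (5), Well→Ref (2), M3→Ref (10), P5→Ref (2); capacity 2 + 5 + 2 + 10 + 2 = 21.
This cut is saturated, so no flow can exceed 21.

21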